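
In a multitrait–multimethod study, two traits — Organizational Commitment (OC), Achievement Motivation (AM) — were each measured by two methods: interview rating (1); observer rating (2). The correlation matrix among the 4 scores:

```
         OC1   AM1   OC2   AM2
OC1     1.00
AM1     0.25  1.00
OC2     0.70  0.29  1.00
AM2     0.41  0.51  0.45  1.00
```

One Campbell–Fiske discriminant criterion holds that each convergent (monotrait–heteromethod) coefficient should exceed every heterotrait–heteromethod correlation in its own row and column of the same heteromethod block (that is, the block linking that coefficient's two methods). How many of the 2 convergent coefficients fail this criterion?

Each convergent coefficient versus the relevant comparison correlations:
OC (methods 1·2): 0.70 vs {0.41, 0.29} → pass.
AM (methods 1·2): 0.51 vs {0.29, 0.41} → pass.
0 of 2 fail.

0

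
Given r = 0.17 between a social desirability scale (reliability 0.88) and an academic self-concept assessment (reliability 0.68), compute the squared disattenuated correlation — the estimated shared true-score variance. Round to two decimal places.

Disattenuated r = 0.17 / √(0.88 × 0.68) = 0.17 / 0.7736 = 0.2198.
Shared true-score variance = 0.2198² = 0.0483 ≈ 0.05.

0.05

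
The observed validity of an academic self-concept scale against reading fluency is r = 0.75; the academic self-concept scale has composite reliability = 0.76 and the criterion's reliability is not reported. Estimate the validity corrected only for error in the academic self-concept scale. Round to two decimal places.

Single correction: r_c = r_obs / √r_xx = 0.75 / √0.76 = 0.75 / 0.8718 ≈ 0.86.

0.86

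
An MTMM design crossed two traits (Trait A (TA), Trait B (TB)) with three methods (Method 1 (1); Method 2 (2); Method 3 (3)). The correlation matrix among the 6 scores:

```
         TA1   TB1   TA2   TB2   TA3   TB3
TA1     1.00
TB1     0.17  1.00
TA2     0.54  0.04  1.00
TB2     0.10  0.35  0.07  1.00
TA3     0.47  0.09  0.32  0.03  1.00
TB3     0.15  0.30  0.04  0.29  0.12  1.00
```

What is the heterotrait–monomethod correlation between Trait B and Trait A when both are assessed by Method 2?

0.07

Different traits, same method: r(TB2, TA2) = 0.07.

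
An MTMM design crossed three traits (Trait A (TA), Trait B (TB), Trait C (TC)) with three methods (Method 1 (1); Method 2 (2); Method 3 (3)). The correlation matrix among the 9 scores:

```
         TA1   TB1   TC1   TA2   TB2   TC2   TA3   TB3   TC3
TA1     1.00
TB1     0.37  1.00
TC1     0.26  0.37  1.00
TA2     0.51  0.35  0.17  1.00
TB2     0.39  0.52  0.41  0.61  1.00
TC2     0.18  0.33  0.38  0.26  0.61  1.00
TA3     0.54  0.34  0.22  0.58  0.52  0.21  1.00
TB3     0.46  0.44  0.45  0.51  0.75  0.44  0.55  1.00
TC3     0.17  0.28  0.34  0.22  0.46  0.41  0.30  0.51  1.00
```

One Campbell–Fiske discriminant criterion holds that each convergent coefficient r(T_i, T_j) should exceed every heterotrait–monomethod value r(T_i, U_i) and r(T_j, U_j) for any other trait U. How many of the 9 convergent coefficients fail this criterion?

Convergent coefficients and their comparison sets:
TA (methods 1·2): 0.51 vs {0.37, 0.61, 0.26, 0.26} → fail.
TA (methods 1·3): 0.54 vs {0.37, 0.55, 0.26, 0.30} → fail.
TA (methods 2·3): 0.58 vs {0.61, 0.55, 0.26, 0.30} → fail.
TB (methods 1·2): 0.52 vs {0.37, 0.61, 0.37, 0.61} → fail.
TB (methods 1·3): 0.44 vs {0.37, 0.55, 0.37, 0.51} → fail.
TB (methods 2·3): 0.75 vs {0.61, 0.55, 0.61, 0.51} → pass.
TC (methods 1·2): 0.38 vs {0.26, 0.26, 0.37, 0.61} → fail.
TC (methods 1·3): 0.34 vs {0.26, 0.30, 0.37, 0.51} → fail.
TC (methods 2·3): 0.41 vs {0.26, 0.30, 0.61, 0.51} → fail.
8 of 9 fail.

8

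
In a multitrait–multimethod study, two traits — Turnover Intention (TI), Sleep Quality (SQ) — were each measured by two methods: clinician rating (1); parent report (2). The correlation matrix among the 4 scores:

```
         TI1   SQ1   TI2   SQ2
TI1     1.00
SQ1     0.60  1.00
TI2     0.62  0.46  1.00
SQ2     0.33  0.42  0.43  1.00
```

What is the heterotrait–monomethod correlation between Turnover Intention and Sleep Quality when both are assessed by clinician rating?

Different traits, same method: r(TI1, SQ1) = 0.60.

0.60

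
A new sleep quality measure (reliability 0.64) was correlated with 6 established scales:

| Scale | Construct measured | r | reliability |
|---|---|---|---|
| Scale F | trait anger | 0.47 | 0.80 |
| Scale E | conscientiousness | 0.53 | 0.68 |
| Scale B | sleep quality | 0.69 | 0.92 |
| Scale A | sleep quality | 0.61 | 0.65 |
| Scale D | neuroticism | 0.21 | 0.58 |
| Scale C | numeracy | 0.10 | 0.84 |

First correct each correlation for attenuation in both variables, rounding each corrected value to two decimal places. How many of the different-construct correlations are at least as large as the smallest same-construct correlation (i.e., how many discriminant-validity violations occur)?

Disattenuated r (r / √(r_scale · r_new)):
  Scale F (disc): 0.47 / √(0.80·0.64) = 0.66
  Scale E (disc): 0.53 / √(0.68·0.64) = 0.80
  Scale B (conv): 0.69 / √(0.92·0.64) = 0.90
  Scale A (conv): 0.61 / √(0.65·0.64) = 0.95
  Scale D (disc): 0.21 / √(0.58·0.64) = 0.34
  Scale C (disc): 0.10 / √(0.84·0.64) = 0.14
Smallest convergent = 0.90. Discriminant values: 0.66, 0.80, 0.34, 0.14; count ≥ 0.90 → 0.

0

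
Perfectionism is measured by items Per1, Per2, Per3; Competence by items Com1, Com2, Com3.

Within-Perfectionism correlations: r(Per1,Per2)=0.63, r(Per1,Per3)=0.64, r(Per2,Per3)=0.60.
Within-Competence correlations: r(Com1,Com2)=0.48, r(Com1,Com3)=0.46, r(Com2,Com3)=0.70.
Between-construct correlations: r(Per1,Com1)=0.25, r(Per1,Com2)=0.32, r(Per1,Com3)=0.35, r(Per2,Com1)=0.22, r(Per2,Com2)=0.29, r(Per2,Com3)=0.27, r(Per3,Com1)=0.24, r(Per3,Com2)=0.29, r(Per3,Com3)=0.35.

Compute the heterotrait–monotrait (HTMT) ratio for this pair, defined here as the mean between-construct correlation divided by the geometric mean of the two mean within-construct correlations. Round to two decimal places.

Between-construct mean = 2.58/9 = 0.2867.
Mean within-Per = 1.87/3 = 0.6233; mean within-Com = 1.64/3 = 0.5467.
Geometric mean = √(0.6233 × 0.5467) = 0.5837.
HTMT = 0.2867 / 0.5837 = 0.49.

0.49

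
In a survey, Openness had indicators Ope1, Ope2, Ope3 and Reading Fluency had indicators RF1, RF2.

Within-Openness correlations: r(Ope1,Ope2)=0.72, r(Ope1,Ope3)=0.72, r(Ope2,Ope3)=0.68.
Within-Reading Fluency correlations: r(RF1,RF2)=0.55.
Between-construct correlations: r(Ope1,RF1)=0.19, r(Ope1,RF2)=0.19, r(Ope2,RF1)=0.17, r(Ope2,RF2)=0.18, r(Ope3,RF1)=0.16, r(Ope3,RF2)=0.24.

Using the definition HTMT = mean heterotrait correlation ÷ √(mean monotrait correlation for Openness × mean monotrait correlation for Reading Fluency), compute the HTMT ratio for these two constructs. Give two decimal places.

0.30

Mean heterotrait r = 1.13/6 = 0.1883.
Mean within-Ope = 2.12/3 = 0.7067; mean within-RF = 0.55/1 = 0.5500.
Geometric mean = √(0.7067 × 0.5500) = 0.6234.
HTMT = 0.1883 / 0.6234 = 0.30.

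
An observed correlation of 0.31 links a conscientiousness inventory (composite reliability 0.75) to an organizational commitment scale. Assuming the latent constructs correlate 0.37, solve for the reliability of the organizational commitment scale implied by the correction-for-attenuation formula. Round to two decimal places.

r_true = r_obs / √(r_xx · r_yy) ⇒ 0.37 = 0.31 / √(0.75 · r_yy).
√(0.75 · r_yy) = 0.31 / 0.37 = 0.8378; 0.75 · r_yy = 0.7019; r_yy = 0.7019 / 0.75 ≈ 0.94.

0.94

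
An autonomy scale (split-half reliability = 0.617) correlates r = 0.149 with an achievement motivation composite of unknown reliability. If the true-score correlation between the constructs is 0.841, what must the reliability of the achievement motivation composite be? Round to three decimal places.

r_true = r_obs / √(r_xx · r_yy) ⇒ 0.841 = 0.149 / √(0.617 · r_yy).
√(0.617 · r_yy) = 0.149 / 0.841 = 0.1772; 0.617 · r_yy = 0.0314; r_yy = 0.0314 / 0.617 ≈ 0.051.

0.051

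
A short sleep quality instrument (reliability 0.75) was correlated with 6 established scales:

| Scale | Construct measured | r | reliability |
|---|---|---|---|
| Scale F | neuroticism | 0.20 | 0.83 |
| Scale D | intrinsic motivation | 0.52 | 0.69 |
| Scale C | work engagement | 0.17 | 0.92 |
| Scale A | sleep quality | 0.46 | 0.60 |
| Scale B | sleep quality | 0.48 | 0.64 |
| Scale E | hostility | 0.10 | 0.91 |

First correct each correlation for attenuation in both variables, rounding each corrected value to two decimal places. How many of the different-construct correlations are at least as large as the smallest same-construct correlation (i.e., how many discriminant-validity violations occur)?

Disattenuated r (r / √(r_scale · r_new)):
  Scale F (disc): 0.20 / √(0.83·0.75) = 0.25
  Scale D (disc): 0.52 / √(0.69·0.75) = 0.72
  Scale C (disc): 0.17 / √(0.92·0.75) = 0.20
  Scale A (conv): 0.46 / √(0.60·0.75) = 0.69
  Scale B (conv): 0.48 / √(0.64·0.75) = 0.69
  Scale E (disc): 0.10 / √(0.91·0.75) = 0.12
Smallest convergent = 0.69. Discriminant values: 0.25, 0.72, 0.20, 0.12; count ≥ 0.69 → 1.

1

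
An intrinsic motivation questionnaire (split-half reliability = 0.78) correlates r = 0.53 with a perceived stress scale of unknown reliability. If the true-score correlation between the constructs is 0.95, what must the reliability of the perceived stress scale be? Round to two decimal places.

0.40

r_true = r_obs / √(r_xx · r_yy) ⇒ 0.95 = 0.53 / √(0.78 · r_yy).
√(0.78 · r_yy) = 0.53 / 0.95 = 0.5579; 0.78 · r_yy = 0.3113; r_yy = 0.3113 / 0.78 ≈ 0.40.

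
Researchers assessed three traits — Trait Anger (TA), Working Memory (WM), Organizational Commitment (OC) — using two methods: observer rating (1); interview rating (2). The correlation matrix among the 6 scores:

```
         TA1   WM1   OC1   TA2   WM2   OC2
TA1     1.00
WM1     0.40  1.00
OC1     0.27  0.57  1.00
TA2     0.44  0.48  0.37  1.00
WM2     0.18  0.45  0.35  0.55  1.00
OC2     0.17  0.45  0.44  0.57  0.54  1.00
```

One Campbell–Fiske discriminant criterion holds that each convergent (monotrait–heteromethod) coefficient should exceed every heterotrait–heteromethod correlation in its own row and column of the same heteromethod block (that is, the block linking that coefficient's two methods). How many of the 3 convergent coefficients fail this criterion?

3

Each convergent coefficient versus the relevant comparison correlations:
TA (methods 1·2): 0.44 vs {0.18, 0.48, 0.17, 0.37} → fail.
WM (methods 1·2): 0.45 vs {0.48, 0.18, 0.45, 0.35} → fail.
OC (methods 1·2): 0.44 vs {0.37, 0.17, 0.35, 0.45} → fail.
3 of 3 fail.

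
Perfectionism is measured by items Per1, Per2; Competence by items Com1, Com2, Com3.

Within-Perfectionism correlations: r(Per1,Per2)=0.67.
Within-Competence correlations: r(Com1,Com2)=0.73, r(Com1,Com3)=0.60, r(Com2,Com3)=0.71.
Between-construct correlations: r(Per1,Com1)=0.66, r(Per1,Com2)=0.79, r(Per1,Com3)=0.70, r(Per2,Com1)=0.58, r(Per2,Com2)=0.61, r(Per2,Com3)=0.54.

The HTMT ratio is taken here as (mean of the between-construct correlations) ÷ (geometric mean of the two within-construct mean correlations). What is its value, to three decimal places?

0.958

Mean heterotrait r = 3.88/6 = 0.6467.
Mean within-Per = 0.67/1 = 0.6700; mean within-Com = 2.04/3 = 0.6800.
Geometric mean = √(0.6700 × 0.6800) = 0.6750.
HTMT = 0.6467 / 0.6750 = 0.958.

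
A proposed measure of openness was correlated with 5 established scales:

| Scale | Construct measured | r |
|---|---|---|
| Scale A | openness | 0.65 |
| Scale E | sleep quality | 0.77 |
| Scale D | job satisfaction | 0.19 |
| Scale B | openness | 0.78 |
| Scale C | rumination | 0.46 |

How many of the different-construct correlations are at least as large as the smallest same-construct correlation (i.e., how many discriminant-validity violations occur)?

1

Convergent (same construct = openness): Scale A, Scale B.
Smallest convergent = 0.65. Discriminant values: 0.77, 0.19, 0.46; count ≥ 0.65 → 1.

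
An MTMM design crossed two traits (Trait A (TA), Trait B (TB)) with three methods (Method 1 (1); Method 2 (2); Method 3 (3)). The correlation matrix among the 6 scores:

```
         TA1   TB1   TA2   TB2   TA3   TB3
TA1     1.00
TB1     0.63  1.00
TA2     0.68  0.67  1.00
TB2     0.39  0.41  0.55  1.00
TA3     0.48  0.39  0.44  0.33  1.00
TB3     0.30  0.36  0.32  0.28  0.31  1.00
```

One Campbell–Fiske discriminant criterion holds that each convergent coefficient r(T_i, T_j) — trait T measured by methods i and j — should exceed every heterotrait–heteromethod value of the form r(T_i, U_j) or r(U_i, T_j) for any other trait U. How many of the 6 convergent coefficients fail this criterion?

3

Checking each validity diagonal entry against its comparison values:
TA (methods 1·2): 0.68 vs {0.39, 0.67} → pass.
TA (methods 1·3): 0.48 vs {0.30, 0.39} → pass.
TA (methods 2·3): 0.44 vs {0.32, 0.33} → pass.
TB (methods 1·2): 0.41 vs {0.67, 0.39} → fail.
TB (methods 1·3): 0.36 vs {0.39, 0.30} → fail.
TB (methods 2·3): 0.28 vs {0.33, 0.32} → fail.
3 of 6 fail.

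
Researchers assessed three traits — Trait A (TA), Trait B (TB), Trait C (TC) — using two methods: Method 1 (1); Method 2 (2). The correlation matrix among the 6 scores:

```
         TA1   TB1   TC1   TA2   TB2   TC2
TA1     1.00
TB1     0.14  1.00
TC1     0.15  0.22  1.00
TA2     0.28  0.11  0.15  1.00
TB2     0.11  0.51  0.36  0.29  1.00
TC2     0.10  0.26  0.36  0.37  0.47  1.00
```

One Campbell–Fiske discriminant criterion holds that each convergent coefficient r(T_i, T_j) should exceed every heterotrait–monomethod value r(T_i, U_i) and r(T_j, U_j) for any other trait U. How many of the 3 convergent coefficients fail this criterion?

2

Convergent coefficients and their comparison sets:
TA (methods 1·2): 0.28 vs {0.14, 0.29, 0.15, 0.37} → fail.
TB (methods 1·2): 0.51 vs {0.14, 0.29, 0.22, 0.47} → pass.
TC (methods 1·2): 0.36 vs {0.15, 0.37, 0.22, 0.47} → fail.
2 of 3 fail.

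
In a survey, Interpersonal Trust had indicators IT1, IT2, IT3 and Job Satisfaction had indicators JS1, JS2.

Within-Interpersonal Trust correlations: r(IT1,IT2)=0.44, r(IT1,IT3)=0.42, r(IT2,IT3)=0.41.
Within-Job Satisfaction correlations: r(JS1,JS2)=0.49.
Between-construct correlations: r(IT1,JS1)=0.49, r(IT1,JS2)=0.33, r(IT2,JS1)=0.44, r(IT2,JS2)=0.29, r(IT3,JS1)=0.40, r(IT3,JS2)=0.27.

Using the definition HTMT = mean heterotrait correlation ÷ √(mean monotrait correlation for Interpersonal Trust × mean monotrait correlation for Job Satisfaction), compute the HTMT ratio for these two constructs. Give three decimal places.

Between-construct mean = 2.22/6 = 0.3700.
Mean within-IT = 1.27/3 = 0.4233; mean within-JS = 0.49/1 = 0.4900.
Geometric mean = √(0.4233 × 0.4900) = 0.4554.
HTMT = 0.3700 / 0.4554 = 0.812.

0.812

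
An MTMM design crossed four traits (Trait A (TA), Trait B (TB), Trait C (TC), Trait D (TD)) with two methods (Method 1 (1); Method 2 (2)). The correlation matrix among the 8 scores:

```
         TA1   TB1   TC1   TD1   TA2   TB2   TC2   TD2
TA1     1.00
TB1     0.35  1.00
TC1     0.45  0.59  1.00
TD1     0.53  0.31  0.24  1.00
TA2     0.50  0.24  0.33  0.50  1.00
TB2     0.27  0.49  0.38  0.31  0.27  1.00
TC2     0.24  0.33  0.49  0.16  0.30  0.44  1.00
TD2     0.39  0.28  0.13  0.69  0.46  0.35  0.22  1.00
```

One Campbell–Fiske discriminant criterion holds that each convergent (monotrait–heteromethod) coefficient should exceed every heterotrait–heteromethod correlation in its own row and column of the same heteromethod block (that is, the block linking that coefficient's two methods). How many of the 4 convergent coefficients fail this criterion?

1

Each convergent coefficient versus the relevant comparison correlations:
TA (methods 1·2): 0.50 vs {0.27, 0.24, 0.24, 0.33, 0.39, 0.50} → fail.
TB (methods 1·2): 0.49 vs {0.24, 0.27, 0.33, 0.38, 0.28, 0.31} → pass.
TC (methods 1·2): 0.49 vs {0.33, 0.24, 0.38, 0.33, 0.13, 0.16} → pass.
TD (methods 1·2): 0.69 vs {0.50, 0.39, 0.31, 0.28, 0.16, 0.13} → pass.
1 of 4 fail.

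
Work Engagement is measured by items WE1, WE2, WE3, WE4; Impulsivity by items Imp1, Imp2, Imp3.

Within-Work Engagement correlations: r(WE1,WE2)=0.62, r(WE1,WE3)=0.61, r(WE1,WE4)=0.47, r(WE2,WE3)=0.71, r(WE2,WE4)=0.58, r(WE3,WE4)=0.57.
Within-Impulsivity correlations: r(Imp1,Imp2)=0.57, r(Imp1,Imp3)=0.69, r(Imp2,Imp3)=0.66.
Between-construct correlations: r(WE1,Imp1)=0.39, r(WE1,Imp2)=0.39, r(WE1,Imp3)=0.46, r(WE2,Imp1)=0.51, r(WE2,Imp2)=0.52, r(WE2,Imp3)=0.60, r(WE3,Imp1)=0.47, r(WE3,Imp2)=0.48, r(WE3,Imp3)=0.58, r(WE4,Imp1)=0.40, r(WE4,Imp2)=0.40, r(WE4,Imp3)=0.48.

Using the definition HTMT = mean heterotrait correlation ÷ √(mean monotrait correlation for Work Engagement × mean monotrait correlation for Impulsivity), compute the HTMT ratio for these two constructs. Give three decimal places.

Mean heterotrait r = 5.68/12 = 0.4733.
Mean within-WE = 3.56/6 = 0.5933; mean within-Imp = 1.92/3 = 0.6400.
Geometric mean = √(0.5933 × 0.6400) = 0.6162.
HTMT = 0.4733 / 0.6162 = 0.768.

0.768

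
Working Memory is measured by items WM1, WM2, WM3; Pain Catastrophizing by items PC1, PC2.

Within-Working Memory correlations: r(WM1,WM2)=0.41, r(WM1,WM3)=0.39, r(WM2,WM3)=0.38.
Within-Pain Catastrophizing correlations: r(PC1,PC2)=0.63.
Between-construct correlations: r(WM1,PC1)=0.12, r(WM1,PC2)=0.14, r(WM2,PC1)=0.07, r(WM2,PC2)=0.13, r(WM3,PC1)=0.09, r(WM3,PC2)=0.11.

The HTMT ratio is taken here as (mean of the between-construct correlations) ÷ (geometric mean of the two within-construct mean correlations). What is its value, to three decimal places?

0.221

Mean heterotrait r = 0.66/6 = 0.1100.
Mean within-WM = 1.18/3 = 0.3933; mean within-PC = 0.63/1 = 0.6300.
Geometric mean = √(0.3933 × 0.6300) = 0.4978.
HTMT = 0.1100 / 0.4978 = 0.221.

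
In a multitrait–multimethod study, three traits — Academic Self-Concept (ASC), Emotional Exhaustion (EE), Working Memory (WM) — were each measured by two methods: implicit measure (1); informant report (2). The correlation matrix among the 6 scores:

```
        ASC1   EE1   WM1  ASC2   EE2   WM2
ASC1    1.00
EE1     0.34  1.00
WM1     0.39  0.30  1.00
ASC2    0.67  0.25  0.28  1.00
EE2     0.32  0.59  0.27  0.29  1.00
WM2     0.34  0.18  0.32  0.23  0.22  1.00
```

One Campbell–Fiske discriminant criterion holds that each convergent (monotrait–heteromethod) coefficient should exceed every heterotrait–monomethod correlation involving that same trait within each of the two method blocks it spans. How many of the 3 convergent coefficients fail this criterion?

Convergent coefficients and their comparison sets:
ASC (methods 1·2): 0.67 vs {0.34, 0.29, 0.39, 0.23} → pass.
EE (methods 1·2): 0.59 vs {0.34, 0.29, 0.30, 0.22} → pass.
WM (methods 1·2): 0.32 vs {0.39, 0.23, 0.30, 0.22} → fail.
1 of 3 fail.

1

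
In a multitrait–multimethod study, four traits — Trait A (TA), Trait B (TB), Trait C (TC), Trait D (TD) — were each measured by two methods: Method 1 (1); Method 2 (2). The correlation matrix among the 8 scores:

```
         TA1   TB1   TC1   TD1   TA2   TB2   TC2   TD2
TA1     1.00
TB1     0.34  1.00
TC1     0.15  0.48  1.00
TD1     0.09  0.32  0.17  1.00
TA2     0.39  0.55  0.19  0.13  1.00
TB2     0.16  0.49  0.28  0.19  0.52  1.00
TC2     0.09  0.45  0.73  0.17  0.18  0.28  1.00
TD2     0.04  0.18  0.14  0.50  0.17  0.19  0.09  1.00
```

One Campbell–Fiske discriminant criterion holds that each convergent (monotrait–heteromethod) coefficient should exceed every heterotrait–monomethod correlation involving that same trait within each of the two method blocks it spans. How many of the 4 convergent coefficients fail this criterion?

Each convergent coefficient versus the relevant comparison correlations:
TA (methods 1·2): 0.39 vs {0.34, 0.52, 0.15, 0.18, 0.09, 0.17} → fail.
TB (methods 1·2): 0.49 vs {0.34, 0.52, 0.48, 0.28, 0.32, 0.19} → fail.
TC (methods 1·2): 0.73 vs {0.15, 0.18, 0.48, 0.28, 0.17, 0.09} → pass.
TD (methods 1·2): 0.50 vs {0.09, 0.17, 0.32, 0.19, 0.17, 0.09} → pass.
2 of 4 fail.

2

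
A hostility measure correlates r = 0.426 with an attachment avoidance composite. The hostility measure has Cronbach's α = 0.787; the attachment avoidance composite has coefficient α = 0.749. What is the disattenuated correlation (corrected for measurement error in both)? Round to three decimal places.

0.555

r_true = r_obs / √(r_xx · r_yy) = 0.426 / √(0.787 × 0.749) = 0.426 / √0.589463 = 0.426 / 0.7678 ≈ 0.555.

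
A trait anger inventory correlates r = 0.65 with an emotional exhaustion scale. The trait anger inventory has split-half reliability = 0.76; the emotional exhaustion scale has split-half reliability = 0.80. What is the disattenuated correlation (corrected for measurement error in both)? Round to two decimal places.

r_true = r_obs / √(r_xx · r_yy) = 0.65 / √(0.76 × 0.80) = 0.65 / √0.6080 = 0.65 / 0.7797 ≈ 0.83.

0.83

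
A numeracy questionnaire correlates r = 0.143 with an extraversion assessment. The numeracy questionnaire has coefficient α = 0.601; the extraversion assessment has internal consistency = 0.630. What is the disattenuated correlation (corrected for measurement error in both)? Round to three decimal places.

r_true = r_obs / √(r_xx · r_yy) = 0.143 / √(0.601 × 0.630) = 0.143 / √0.378630 = 0.143 / 0.6153 ≈ 0.232.

0.232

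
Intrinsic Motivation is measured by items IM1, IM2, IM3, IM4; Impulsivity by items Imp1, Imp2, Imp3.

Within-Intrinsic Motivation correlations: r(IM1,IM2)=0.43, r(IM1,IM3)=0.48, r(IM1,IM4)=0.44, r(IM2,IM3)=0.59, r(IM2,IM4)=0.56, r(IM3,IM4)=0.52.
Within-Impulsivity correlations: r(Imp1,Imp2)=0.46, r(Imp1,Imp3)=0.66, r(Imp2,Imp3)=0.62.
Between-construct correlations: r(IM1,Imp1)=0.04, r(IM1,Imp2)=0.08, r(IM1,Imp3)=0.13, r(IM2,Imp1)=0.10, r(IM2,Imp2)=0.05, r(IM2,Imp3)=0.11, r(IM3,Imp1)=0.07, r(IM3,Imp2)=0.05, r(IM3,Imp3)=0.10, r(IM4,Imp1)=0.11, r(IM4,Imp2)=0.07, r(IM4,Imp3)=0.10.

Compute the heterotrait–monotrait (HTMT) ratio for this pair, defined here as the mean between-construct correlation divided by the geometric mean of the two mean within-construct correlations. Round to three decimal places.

0.156

Mean between = 1.01/12 = 0.0842.
Mean within-IM = 3.02/6 = 0.5033; mean within-Imp = 1.74/3 = 0.5800.
Geometric mean = √(0.5033 × 0.5800) = 0.5403.
HTMT = 0.0842 / 0.5403 = 0.156.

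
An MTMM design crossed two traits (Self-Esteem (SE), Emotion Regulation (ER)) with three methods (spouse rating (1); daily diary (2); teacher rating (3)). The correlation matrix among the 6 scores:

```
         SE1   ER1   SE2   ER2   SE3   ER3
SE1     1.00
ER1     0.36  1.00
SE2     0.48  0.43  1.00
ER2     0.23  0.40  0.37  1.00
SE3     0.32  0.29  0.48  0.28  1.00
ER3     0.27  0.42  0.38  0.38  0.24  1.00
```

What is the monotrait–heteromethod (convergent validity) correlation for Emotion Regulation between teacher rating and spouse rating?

Same trait (ER), different methods: r(ER3, ER1) = 0.42.

0.42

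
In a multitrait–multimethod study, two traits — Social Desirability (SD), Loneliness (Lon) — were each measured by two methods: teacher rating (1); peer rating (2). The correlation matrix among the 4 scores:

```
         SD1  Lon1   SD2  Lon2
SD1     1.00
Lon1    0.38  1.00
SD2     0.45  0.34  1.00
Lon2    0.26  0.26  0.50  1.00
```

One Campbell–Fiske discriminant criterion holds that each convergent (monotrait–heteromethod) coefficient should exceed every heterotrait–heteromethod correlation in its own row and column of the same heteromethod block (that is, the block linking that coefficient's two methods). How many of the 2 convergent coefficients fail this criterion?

1

Checking each validity diagonal entry against its comparison values:
SD (methods 1·2): 0.45 vs {0.26, 0.34} → pass.
Lon (methods 1·2): 0.26 vs {0.34, 0.26} → fail.
1 of 2 fail.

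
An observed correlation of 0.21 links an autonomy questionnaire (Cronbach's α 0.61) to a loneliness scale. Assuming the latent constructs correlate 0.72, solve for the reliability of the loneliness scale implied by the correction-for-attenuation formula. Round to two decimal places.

r_true = r_obs / √(r_xx · r_yy) ⇒ 0.72 = 0.21 / √(0.61 · r_yy).
√(0.61 · r_yy) = 0.21 / 0.72 = 0.2917; 0.61 · r_yy = 0.0851; r_yy = 0.0851 / 0.61 ≈ 0.14.

0.14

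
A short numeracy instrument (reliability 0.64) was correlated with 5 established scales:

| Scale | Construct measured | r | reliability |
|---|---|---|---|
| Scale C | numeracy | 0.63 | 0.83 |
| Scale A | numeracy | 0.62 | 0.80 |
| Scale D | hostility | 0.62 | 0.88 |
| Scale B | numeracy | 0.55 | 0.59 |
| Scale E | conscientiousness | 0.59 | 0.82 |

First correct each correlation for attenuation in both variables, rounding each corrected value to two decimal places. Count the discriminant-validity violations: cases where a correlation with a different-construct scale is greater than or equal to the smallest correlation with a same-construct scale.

0

Disattenuated r (r / √(r_scale · r_new)):
  Scale C (conv): 0.63 / √(0.83·0.64) = 0.86
  Scale A (conv): 0.62 / √(0.80·0.64) = 0.87
  Scale D (disc): 0.62 / √(0.88·0.64) = 0.83
  Scale B (conv): 0.55 / √(0.59·0.64) = 0.90
  Scale E (disc): 0.59 / √(0.82·0.64) = 0.81
Smallest convergent = 0.86. Discriminant values: 0.83, 0.81; count ≥ 0.86 → 0.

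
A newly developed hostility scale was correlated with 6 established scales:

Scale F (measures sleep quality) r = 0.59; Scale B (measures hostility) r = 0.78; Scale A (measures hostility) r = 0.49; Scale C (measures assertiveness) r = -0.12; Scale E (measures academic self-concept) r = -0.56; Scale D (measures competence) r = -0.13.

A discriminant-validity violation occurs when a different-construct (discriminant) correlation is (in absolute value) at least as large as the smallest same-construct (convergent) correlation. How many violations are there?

2

Convergent (same construct = hostility): Scale B, Scale A.
Smallest convergent = 0.49. Discriminant |r|: 0.59, 0.12, 0.56, 0.13; count ≥ 0.49 → 2.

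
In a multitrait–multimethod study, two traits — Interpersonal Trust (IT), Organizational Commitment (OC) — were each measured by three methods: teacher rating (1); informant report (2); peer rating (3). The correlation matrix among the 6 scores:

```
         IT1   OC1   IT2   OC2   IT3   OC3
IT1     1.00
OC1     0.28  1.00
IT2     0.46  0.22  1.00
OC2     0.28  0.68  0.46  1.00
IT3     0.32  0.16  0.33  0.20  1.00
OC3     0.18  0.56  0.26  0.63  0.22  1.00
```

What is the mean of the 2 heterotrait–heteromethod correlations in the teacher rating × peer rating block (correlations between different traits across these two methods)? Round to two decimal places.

0.17

HTHM values (method 1 × method 3): 0.18, 0.16; mean = 0.34/2 = 0.17.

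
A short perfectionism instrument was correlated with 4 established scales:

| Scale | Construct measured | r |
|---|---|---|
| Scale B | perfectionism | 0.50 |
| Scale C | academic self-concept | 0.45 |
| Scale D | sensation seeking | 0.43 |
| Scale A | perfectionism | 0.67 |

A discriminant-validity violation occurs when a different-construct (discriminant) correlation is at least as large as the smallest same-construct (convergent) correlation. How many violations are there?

Convergent (same construct = perfectionism): Scale B, Scale A.
Smallest convergent = 0.50. Discriminant values: 0.45, 0.43; count ≥ 0.50 → 0.

0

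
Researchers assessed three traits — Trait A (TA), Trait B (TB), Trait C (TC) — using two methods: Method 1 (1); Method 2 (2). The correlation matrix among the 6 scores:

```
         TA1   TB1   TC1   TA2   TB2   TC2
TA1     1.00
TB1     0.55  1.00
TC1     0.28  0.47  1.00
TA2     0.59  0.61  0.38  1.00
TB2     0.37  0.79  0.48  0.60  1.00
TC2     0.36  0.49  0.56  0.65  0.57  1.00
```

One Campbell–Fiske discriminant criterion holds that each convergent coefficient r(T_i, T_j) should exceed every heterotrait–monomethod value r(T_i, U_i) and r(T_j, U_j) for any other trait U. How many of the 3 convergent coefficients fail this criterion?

2

Convergent coefficients and their comparison sets:
TA (methods 1·2): 0.59 vs {0.55, 0.60, 0.28, 0.65} → fail.
TB (methods 1·2): 0.79 vs {0.55, 0.60, 0.47, 0.57} → pass.
TC (methods 1·2): 0.56 vs {0.28, 0.65, 0.47, 0.57} → fail.
2 of 3 fail.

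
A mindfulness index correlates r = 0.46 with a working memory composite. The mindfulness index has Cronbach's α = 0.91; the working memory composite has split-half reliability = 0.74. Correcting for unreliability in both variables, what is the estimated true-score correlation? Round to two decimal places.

r_true = r_obs / √(r_xx · r_yy) = 0.46 / √(0.91 × 0.74) = 0.46 / √0.6734 = 0.46 / 0.8206 ≈ 0.56.

0.56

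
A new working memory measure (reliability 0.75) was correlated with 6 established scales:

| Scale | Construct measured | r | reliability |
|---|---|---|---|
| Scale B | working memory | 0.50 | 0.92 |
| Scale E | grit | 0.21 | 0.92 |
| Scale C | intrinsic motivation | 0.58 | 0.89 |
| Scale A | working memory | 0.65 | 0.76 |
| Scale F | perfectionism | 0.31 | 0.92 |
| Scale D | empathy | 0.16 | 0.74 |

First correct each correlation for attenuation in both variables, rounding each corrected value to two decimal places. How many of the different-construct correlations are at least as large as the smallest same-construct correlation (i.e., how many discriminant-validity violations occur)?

Disattenuated r (r / √(r_scale · r_new)):
  Scale B (conv): 0.50 / √(0.92·0.75) = 0.60
  Scale E (disc): 0.21 / √(0.92·0.75) = 0.25
  Scale C (disc): 0.58 / √(0.89·0.75) = 0.71
  Scale A (conv): 0.65 / √(0.76·0.75) = 0.86
  Scale F (disc): 0.31 / √(0.92·0.75) = 0.37
  Scale D (disc): 0.16 / √(0.74·0.75) = 0.21
Smallest convergent = 0.60. Discriminant values: 0.25, 0.71, 0.37, 0.21; count ≥ 0.60 → 1.

1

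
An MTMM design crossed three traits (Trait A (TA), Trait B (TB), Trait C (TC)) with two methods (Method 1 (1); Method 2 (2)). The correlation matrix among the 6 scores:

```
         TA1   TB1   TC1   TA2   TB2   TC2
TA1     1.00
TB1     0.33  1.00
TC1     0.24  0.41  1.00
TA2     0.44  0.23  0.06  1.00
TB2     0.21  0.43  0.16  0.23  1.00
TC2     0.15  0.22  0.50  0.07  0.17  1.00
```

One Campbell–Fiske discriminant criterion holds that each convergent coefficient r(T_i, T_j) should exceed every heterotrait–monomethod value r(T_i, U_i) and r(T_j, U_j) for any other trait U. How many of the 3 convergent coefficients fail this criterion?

Checking each validity diagonal entry against its comparison values:
TA (methods 1·2): 0.44 vs {0.33, 0.23, 0.24, 0.07} → pass.
TB (methods 1·2): 0.43 vs {0.33, 0.23, 0.41, 0.17} → pass.
TC (methods 1·2): 0.50 vs {0.24, 0.07, 0.41, 0.17} → pass.
0 of 3 fail.

0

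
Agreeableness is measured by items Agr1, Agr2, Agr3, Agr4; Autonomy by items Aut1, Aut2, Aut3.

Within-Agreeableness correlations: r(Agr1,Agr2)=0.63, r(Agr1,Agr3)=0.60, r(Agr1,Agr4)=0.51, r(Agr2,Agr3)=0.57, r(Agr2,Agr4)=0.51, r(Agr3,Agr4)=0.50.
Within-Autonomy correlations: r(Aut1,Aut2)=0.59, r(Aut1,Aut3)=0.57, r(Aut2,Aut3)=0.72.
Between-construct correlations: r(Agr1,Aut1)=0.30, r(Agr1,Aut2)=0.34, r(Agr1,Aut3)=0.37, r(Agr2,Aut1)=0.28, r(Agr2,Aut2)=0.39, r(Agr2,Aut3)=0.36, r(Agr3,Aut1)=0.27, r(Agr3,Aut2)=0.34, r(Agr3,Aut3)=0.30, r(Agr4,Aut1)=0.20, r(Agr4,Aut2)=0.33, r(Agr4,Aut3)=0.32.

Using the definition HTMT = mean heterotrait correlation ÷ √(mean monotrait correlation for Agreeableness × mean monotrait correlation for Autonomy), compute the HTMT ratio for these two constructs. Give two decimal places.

0.54

Mean heterotrait r = 3.80/12 = 0.3167.
Mean within-Agr = 3.32/6 = 0.5533; mean within-Aut = 1.88/3 = 0.6267.
Geometric mean = √(0.5533 × 0.6267) = 0.5889.
HTMT = 0.3167 / 0.5889 = 0.54.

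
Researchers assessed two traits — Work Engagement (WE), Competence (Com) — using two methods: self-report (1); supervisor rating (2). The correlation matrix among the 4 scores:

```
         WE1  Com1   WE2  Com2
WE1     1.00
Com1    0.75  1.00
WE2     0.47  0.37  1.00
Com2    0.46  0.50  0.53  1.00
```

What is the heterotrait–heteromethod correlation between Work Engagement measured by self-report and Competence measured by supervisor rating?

0.46

Different traits and methods: r(WE1, Com2) = 0.46.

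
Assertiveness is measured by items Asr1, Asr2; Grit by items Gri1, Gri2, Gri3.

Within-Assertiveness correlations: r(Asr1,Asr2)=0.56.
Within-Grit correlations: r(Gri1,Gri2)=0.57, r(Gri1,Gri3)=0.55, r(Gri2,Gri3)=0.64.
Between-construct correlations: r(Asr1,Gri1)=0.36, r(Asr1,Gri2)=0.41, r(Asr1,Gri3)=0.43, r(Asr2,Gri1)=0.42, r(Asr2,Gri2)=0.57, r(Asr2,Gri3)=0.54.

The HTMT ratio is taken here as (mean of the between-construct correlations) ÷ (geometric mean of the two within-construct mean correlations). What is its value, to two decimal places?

Mean heterotrait r = 2.73/6 = 0.4550.
Mean within-Asr = 0.56/1 = 0.5600; mean within-Gri = 1.76/3 = 0.5867.
Geometric mean = √(0.5600 × 0.5867) = 0.5732.
HTMT = 0.4550 / 0.5732 = 0.79.

0.79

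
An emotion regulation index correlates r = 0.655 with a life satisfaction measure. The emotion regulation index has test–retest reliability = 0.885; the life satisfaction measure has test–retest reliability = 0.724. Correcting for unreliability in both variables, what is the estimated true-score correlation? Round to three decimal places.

0.818

r_true = r_obs / √(r_xx · r_yy) = 0.655 / √(0.885 × 0.724) = 0.655 / √0.640740 = 0.655 / 0.8005 ≈ 0.818.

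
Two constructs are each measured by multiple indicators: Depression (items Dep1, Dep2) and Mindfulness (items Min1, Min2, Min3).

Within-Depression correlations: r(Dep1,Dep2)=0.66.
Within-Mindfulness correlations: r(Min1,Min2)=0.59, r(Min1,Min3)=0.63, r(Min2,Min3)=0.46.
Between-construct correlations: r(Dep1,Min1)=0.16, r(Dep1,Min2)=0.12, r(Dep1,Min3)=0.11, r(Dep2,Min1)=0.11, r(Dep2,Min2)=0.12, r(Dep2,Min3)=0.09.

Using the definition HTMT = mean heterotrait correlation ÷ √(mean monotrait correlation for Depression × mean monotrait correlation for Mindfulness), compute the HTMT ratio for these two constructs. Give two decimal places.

0.19

Between-construct mean = 0.71/6 = 0.1183.
Mean within-Dep = 0.66/1 = 0.6600; mean within-Min = 1.68/3 = 0.5600.
Geometric mean = √(0.6600 × 0.5600) = 0.6079.
HTMT = 0.1183 / 0.6079 = 0.19.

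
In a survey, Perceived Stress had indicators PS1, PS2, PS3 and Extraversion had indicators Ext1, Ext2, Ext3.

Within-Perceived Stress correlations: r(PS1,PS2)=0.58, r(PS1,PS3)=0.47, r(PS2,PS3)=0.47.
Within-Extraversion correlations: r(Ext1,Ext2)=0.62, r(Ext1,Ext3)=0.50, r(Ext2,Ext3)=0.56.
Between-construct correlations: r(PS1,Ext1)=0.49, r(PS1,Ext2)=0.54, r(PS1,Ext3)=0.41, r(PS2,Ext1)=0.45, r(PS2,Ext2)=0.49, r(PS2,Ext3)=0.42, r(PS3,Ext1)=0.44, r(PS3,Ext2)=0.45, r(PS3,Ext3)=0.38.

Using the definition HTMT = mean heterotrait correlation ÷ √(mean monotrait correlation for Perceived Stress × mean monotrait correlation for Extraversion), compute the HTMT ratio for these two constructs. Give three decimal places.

0.849

Mean between = 4.07/9 = 0.4522.
Mean within-PS = 1.52/3 = 0.5067; mean within-Ext = 1.68/3 = 0.5600.
Geometric mean = √(0.5067 × 0.5600) = 0.5327.
HTMT = 0.4522 / 0.5327 = 0.849.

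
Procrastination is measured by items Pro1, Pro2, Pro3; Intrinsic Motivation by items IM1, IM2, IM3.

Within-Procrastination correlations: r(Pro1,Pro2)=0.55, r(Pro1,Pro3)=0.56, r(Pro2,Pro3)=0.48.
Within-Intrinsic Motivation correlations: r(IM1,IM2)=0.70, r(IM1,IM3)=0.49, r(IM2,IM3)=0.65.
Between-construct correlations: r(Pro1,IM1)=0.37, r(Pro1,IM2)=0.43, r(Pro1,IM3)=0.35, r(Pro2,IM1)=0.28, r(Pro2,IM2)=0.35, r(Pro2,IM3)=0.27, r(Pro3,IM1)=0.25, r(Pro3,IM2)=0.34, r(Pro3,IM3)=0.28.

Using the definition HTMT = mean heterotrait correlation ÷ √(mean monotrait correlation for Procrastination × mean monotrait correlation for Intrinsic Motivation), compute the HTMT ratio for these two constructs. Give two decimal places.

Mean heterotrait r = 2.92/9 = 0.3244.
Mean within-Pro = 1.59/3 = 0.5300; mean within-IM = 1.84/3 = 0.6133.
Geometric mean = √(0.5300 × 0.6133) = 0.5701.
HTMT = 0.3244 / 0.5701 = 0.57.

0.57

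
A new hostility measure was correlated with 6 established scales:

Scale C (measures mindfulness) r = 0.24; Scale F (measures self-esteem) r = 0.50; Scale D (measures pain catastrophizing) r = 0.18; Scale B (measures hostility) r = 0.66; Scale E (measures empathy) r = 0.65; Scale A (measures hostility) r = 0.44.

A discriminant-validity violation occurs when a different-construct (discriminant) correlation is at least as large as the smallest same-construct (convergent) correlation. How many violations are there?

2

Convergent (same construct = hostility): Scale B, Scale A.
Smallest convergent = 0.44. Discriminant values: 0.24, 0.50, 0.18, 0.65; count ≥ 0.44 → 2.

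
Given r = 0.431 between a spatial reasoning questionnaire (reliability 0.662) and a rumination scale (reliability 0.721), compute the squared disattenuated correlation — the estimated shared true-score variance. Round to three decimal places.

Disattenuated r = 0.431 / √(0.662 × 0.721) = 0.431 / 0.6909 = 0.6238.
Shared true-score variance = 0.6238² = 0.3891 ≈ 0.389.

0.389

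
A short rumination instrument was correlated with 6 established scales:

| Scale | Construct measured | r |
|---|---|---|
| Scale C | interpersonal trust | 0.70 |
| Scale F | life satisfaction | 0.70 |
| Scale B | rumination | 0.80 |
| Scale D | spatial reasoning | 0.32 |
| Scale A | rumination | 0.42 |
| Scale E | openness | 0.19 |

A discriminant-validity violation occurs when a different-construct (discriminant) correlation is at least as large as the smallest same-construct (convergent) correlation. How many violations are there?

Convergent (same construct = rumination): Scale B, Scale A.
Smallest convergent = 0.42. Discriminant values: 0.70, 0.70, 0.32, 0.19; count ≥ 0.42 → 2.

2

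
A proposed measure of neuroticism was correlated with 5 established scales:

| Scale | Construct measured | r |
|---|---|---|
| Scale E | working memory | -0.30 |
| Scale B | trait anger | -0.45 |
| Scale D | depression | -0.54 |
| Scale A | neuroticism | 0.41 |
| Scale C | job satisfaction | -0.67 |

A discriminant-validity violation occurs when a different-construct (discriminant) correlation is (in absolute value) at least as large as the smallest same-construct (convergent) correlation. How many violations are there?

Convergent (same construct = neuroticism): Scale A.
Smallest convergent = 0.41. Discriminant |r|: 0.30, 0.45, 0.54, 0.67; count ≥ 0.41 → 3.

3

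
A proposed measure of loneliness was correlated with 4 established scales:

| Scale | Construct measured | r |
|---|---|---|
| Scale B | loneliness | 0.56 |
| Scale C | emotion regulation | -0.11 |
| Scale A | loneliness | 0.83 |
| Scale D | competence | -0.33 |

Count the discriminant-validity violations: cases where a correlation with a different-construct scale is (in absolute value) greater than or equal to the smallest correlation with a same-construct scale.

0

Convergent (same construct = loneliness): Scale B, Scale A.
Smallest convergent = 0.56. Discriminant |r|: 0.11, 0.33; count ≥ 0.56 → 0.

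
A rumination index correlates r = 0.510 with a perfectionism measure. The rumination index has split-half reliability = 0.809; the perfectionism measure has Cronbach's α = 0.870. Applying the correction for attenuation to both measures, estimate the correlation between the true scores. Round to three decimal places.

r_true = r_obs / √(r_xx · r_yy) = 0.510 / √(0.809 × 0.870) = 0.510 / √0.703830 = 0.510 / 0.8389 ≈ 0.608.

0.608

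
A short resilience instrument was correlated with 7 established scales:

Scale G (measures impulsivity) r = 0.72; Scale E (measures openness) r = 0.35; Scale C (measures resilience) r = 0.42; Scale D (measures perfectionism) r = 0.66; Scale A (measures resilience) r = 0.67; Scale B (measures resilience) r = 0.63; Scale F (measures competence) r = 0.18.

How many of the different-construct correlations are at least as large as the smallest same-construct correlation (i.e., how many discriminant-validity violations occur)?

Convergent (same construct = resilience): Scale C, Scale A, Scale B.
Smallest convergent = 0.42. Discriminant values: 0.72, 0.35, 0.66, 0.18; count ≥ 0.42 → 2.

2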